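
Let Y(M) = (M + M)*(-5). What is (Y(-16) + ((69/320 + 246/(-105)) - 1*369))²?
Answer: 8946322225/200704 ≈ 44575.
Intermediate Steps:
Y(M) = -10*M (Y(M) = (2*M)*(-5) = -10*M)
(Y(-16) + ((69/320 + 246/(-105)) - 1*369))² = (-10*(-16) + ((69/320 + 246/(-105)) - 1*369))² = (160 + ((69*(1/320) + 246*(-1/105)) - 369))² = (160 + ((69/320 - 82/35) - 369))² = (160 + (-953/448 - 369))² = (160 - 166265/448)² = (-94585/448)² = 8946322225/200704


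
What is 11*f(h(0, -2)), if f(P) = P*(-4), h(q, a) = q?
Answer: 0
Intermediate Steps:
f(P) = -4*P
11*f(h(0, -2)) = 11*(-4*0) = 11*0 = 0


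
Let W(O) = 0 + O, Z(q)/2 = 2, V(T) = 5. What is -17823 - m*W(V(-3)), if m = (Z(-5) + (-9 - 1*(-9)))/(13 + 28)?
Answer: -730763/41 ≈ -17824.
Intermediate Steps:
Z(q) = 4 (Z(q) = 2*2 = 4)
W(O) = O
m = 4/41 (m = (4 + (-9 - 1*(-9)))/(13 + 28) = (4 + (-9 + 9))/41 = (4 + 0)*(1/41) = 4*(1/41) = 4/41 ≈ 0.097561)
-17823 - m*W(V(-3)) = -17823 - 4*5/41 = -17823 - 1*20/41 = -17823 - 20/41 = -730763/41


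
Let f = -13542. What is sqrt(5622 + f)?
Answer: 12*I*sqrt(55) ≈ 88.994*I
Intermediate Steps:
sqrt(5622 + f) = sqrt(5622 - 13542) = sqrt(-7920) = 12*I*sqrt(55)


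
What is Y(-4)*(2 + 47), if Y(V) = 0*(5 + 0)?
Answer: 0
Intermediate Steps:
Y(V) = 0 (Y(V) = 0*5 = 0)
Y(-4)*(2 + 47) = 0*(2 + 47) = 0*49 = 0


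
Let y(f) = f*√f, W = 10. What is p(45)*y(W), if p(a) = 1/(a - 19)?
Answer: 5*√10/13 ≈ 1.2163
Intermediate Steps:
y(f) = f^(3/2)
p(a) = 1/(-19 + a)
p(45)*y(W) = 10^(3/2)/(-19 + 45) = (10*√10)/26 = 5*√10/13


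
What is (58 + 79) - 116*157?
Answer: -18075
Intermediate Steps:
(58 + 79) - 116*157 = 137 - 18212 = -18075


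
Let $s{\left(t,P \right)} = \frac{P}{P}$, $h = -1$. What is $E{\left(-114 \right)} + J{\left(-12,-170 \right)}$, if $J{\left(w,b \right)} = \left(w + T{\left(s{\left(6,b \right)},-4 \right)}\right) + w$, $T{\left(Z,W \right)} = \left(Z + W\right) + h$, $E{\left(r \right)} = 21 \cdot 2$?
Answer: $14$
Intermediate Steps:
$E{\left(r \right)} = 42$
$s{\left(t,P \right)} = 1$
$T{\left(Z,W \right)} = -1 + W + Z$ ($T{\left(Z,W \right)} = \left(Z + W\right) - 1 = \left(W + Z\right) - 1 = -1 + W + Z$)
$J{\left(w,b \right)} = -4 + 2 w$ ($J{\left(w,b \right)} = \left(w - 4\right) + w = \left(-4 + w\right) + w = -4 + 2 w$)
$E{\left(-114 \right)} + J{\left(-12,-170 \right)} = 42 + \left(-4 + 2 \left(-12\right)\right) = 42 - 28 = 14$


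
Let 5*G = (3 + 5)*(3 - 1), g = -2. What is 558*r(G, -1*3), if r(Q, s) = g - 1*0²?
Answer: -1116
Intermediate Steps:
G = 16/5 (G = ((3 + 5)*(3 - 1))/5 = (8*2)/5 = (⅕)*16 = 16/5 ≈ 3.2000)
r(Q, s) = -2 (r(Q, s) = -2 - 1*0² = -2 - 1*0 = -2 + 0 = -2)
558*r(G, -1*3) = 558*(-2) = -1116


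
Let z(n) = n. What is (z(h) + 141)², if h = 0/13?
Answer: 19881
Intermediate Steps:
h = 0 (h = 0*(1/13) = 0)
(z(h) + 141)² = (0 + 141)² = 141² = 19881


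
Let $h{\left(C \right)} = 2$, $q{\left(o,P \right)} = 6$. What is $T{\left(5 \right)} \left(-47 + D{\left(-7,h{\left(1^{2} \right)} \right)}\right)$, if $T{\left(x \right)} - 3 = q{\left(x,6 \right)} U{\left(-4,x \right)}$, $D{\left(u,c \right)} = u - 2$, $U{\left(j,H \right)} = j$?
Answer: $1176$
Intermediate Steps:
$D{\left(u,c \right)} = -2 + u$
$T{\left(x \right)} = -21$ ($T{\left(x \right)} = 3 + 6 \left(-4\right) = 3 - 24 = -21$)
$T{\left(5 \right)} \left(-47 + D{\left(-7,h{\left(1^{2} \right)} \right)}\right) = - 21 \left(-47 - 9\right) = \left(-21\right) \left(-56\right) = 1176$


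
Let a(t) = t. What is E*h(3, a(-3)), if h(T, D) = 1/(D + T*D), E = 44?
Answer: -11/3 ≈ -3.6667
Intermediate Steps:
h(T, D) = 1/(D + D*T)
E*h(3, a(-3)) = 44*(1/((-3)*(1 + 3))) = 44*(-⅓/4) = 44*(-⅓*¼) = 44*(-1/12) = -11/3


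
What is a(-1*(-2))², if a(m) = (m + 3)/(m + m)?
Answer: 25/16 ≈ 1.5625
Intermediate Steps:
a(m) = (3 + m)/(2*m) (a(m) = (3 + m)/((2*m)) = (3 + m)*(1/(2*m)) = (3 + m)/(2*m))
a(-1*(-2))² = ((3 - 1*(-2))/(2*((-1*(-2)))))² = ((½)*(3 + 2)/2)² = ((½)*(½)*5)² = (5/4)² = 25/16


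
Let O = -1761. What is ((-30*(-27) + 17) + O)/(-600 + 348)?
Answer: 467/126 ≈ 3.7063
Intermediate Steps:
((-30*(-27) + 17) + O)/(-600 + 348) = ((-30*(-27) + 17) - 1761)/(-600 + 348) = ((810 + 17) - 1761)/(-252) = (827 - 1761)*(-1/252) = -934*(-1/252) = 467/126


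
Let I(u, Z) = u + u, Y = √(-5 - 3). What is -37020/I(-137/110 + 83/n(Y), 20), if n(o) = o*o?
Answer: 8144400/5113 ≈ 1592.9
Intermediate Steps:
Y = 2*I*√2 (Y = √(-8) = 2*I*√2 ≈ 2.8284*I)
n(o) = o²
I(u, Z) = 2*u
-37020/I(-137/110 + 83/n(Y), 20) = -37020*1/(2*(-137/110 + 83/((2*I*√2)²))) = -37020*1/(2*(-137*1/110 + 83/(-8))) = -37020*1/(2*(-137/110 + 83*(-⅛))) = -37020*1/(2*(-137/110 - 83/8)) = -37020/(2*(-5113/440)) = -37020/(-5113/220) = -37020*(-220/5113) = 8144400/5113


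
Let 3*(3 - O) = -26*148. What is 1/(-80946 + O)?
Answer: -3/238981 ≈ -1.2553e-5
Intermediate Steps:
O = 3857/3 (O = 3 - (-26)*148/3 = 3 - 1/3*(-3848) = 3 + 3848/3 = 3857/3 ≈ 1285.7)
1/(-80946 + O) = 1/(-80946 + 3857/3) = 1/(-238981/3) = -3/238981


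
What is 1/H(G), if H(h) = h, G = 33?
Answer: 1/33 ≈ 0.030303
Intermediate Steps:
1/H(G) = 1/33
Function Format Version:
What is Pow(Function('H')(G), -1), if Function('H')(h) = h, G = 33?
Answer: Rational(1, 33) ≈ 0.030303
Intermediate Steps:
Pow(Function('H')(G), -1) = Pow(33, -1) = Rational(1, 33)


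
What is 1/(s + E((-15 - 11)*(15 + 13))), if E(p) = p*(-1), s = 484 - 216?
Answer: 1/996 ≈ 0.0010040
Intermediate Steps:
s = 268
E(p) = -p
1/(s + E((-15 - 11)*(15 + 13))) = 1/(268 - (-15 - 11)*(15 + 13)) = 1/(268 - (-26)*28) = 1/(268 - 1*(-728)) = 1/(268 + 728) = 1/996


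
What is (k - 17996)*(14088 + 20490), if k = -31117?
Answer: -1698229314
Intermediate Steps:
(k - 17996)*(14088 + 20490) = (-31117 - 17996)*(14088 + 20490) = -49113*34578 = -1698229314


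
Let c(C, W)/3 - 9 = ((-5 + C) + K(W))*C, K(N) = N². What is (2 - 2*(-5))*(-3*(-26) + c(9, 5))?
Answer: 10656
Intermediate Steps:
c(C, W) = 27 + 3*C*(-5 + C + W²) (c(C, W) = 27 + 3*(((-5 + C) + W²)*C) = 27 + 3*((-5 + C + W²)*C) = 27 + 3*(C*(-5 + C + W²)) = 27 + 3*C*(-5 + C + W²))
(2 - 2*(-5))*(-3*(-26) + c(9, 5)) = (2 - 2*(-5))*(-3*(-26) + (27 - 15*9 + 3*9² + 3*9*5²)) = (2 + 10)*(78 + (27 - 135 + 3*81 + 3*9*25)) = 12*(78 + (27 - 135 + 243 + 675)) = 12*(78 + 810) = 12*888 = 10656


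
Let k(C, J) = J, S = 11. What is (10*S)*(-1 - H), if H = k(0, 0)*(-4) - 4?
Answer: 330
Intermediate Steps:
H = -4 (H = 0*(-4) - 4 = 0 - 4 = -4)
(10*S)*(-1 - H) = (10*11)*(-1 - 1*(-4)) = 110*(-1 + 4) = 110*3 = 330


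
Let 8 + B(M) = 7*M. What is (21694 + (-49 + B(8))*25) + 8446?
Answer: 30115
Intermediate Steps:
B(M) = -8 + 7*M
(21694 + (-49 + B(8))*25) + 8446 = (21694 + (-49 + (-8 + 7*8))*25) + 8446 = (21694 + (-49 + (-8 + 56))*25) + 8446 = (21694 + (-49 + 48)*25) + 8446 = (21694 - 1*25) + 8446 = (21694 - 25) + 8446 = 21669 + 8446 = 30115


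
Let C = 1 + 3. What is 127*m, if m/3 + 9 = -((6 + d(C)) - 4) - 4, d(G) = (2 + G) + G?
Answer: -9525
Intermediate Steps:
C = 4
d(G) = 2 + 2*G
m = -75 (m = -27 + 3*(-((6 + (2 + 2*4)) - 4) - 4) = -27 + 3*(-((6 + (2 + 8)) - 4) - 4) = -27 + 3*(-((6 + 10) - 4) - 4) = -27 + 3*(-(16 - 4) - 4) = -27 + 3*(-1*12 - 4) = -27 + 3*(-12 - 4) = -27 + 3*(-16) = -27 - 48 = -75)
127*m = 127*(-75) = -9525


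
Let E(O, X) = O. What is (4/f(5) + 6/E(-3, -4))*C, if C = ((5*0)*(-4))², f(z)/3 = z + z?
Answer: 0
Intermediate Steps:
f(z) = 6*z (f(z) = 3*(z + z) = 3*(2*z) = 6*z)
C = 0 (C = (0*(-4))² = 0² = 0)
(4/f(5) + 6/E(-3, -4))*C = (4/((6*5)) + 6/(-3))*0 = (4/30 + 6*(-⅓))*0 = (4*(1/30) - 2)*0 = (2/15 - 2)*0 = -28/15*0 = 0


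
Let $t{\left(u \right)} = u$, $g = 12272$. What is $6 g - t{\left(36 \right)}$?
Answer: $73596$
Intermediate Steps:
$6 g - t{\left(36 \right)} = 6 \cdot 12272 - 36 = 73632 - 36 = 73596$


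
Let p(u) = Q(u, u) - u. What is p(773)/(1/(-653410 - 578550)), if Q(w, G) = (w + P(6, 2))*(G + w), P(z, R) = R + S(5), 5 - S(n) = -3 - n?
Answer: -1499880501000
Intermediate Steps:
S(n) = 8 + n (S(n) = 5 - (-3 - n) = 5 + (3 + n) = 8 + n)
P(z, R) = 13 + R (P(z, R) = R + (8 + 5) = R + 13 = 13 + R)
Q(w, G) = (15 + w)*(G + w) (Q(w, G) = (w + (13 + 2))*(G + w) = (w + 15)*(G + w) = (15 + w)*(G + w))
p(u) = 2*u² + 29*u (p(u) = (u² + 15*u + 15*u + u*u) - u = (u² + 15*u + 15*u + u²) - u = (2*u² + 30*u) - u = 2*u² + 29*u)
p(773)/(1/(-653410 - 578550)) = (773*(29 + 2*773))/(1/(-653410 - 578550)) = (773*(29 + 1546))/(1/(-1231960)) = (773*1575)/(-1/1231960) = 1217475*(-1231960) = -1499880501000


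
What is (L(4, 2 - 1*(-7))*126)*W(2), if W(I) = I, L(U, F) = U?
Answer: 1008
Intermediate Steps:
(L(4, 2 - 1*(-7))*126)*W(2) = (4*126)*2 = 504*2 = 1008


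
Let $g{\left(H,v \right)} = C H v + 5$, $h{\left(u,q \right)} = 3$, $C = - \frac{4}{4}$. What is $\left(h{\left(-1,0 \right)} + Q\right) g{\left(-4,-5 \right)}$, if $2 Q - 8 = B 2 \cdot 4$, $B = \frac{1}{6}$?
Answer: $-115$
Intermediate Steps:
$C = -1$ ($C = \left(-4\right) \frac{1}{4} = -1$)
$B = \frac{1}{6} \approx 0.16667$
$Q = \frac{14}{3}$ ($Q = 4 + \frac{\frac{1}{6} \cdot 2 \cdot 4}{2} = 4 + \frac{\frac{1}{3} \cdot 4}{2} = 4 + \frac{1}{2} \cdot \frac{4}{3} = 4 + \frac{2}{3} = \frac{14}{3} \approx 4.6667$)
$g{\left(H,v \right)} = 5 - H v$ ($g{\left(H,v \right)} = - H v + 5 = 5 - H v$)
$\left(h{\left(-1,0 \right)} + Q\right) g{\left(-4,-5 \right)} = \left(3 + \frac{14}{3}\right) \left(5 - \left(-4\right) \left(-5\right)\right) = \frac{23 \left(5 - 20\right)}{3} = \frac{23}{3} \left(-15\right) = -115$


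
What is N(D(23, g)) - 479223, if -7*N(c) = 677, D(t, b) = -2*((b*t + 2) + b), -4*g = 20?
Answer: -3355238/7 ≈ -4.7932e+5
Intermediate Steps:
g = -5 (g = -¼*20 = -5)
D(t, b) = -4 - 2*b - 2*b*t (D(t, b) = -2*((2 + b*t) + b) = -2*(2 + b + b*t) = -4 - 2*b - 2*b*t)
N(c) = -677/7 (N(c) = -⅐*677 = -677/7)
N(D(23, g)) - 479223 = -677/7 - 479223 = -3355238/7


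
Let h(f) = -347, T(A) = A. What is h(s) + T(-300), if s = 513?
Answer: -647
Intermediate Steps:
h(s) + T(-300) = -347 - 300 = -647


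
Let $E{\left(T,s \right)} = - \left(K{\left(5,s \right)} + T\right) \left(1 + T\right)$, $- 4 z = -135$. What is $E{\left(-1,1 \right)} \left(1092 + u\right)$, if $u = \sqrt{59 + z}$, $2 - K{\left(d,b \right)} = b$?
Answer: $0$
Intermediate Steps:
$z = \frac{135}{4}$ ($z = \left(- \frac{1}{4}\right) \left(-135\right) = \frac{135}{4} \approx 33.75$)
$K{\left(d,b \right)} = 2 - b$
$E{\left(T,s \right)} = - \left(1 + T\right) \left(2 + T - s\right)$ ($E{\left(T,s \right)} = - \left(\left(2 - s\right) + T\right) \left(1 + T\right) = - \left(2 + T - s\right) \left(1 + T\right) = - \left(1 + T\right) \left(2 + T - s\right)$)
$u = \frac{\sqrt{371}}{2}$ ($u = \sqrt{59 + \frac{135}{4}} = \sqrt{\frac{371}{4}} = \frac{\sqrt{371}}{2} \approx 9.6307$)
$E{\left(-1,1 \right)} \left(1092 + u\right) = \left(-2 + 1 - -1 - \left(-1\right)^{2} - \left(-2 + 1\right)\right) \left(1092 + \frac{\sqrt{371}}{2}\right) = \left(-2 + 1 + 1 - 1 - -1\right) \left(1092 + \frac{\sqrt{371}}{2}\right) = \left(-2 + 1 + 1 - 1 + 1\right) \left(1092 + \frac{\sqrt{371}}{2}\right) = 0 \left(1092 + \frac{\sqrt{371}}{2}\right) = 0$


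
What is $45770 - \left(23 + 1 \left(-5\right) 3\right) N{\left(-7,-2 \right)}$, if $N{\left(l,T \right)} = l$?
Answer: $45826$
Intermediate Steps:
$45770 - \left(23 + 1 \left(-5\right) 3\right) N{\left(-7,-2 \right)} = 45770 - \left(23 + 1 \left(-5\right) 3\right) \left(-7\right) = 45770 - \left(23 - 15\right) \left(-7\right) = 45770 - 8 \left(-7\right) = 45770 - -56 = 45770 + 56 = 45826$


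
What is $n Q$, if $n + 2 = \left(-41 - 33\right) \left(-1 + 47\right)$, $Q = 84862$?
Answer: $-289039972$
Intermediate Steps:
$n = -3406$ ($n = -2 + \left(-41 - 33\right) \left(-1 + 47\right) = -2 - 3404 = -3406$)
$n Q = \left(-3406\right) 84862 = -289039972$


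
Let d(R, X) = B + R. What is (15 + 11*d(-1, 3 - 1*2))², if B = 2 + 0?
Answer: 676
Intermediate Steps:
B = 2
d(R, X) = 2 + R
(15 + 11*d(-1, 3 - 1*2))² = (15 + 11*(2 - 1))² = (15 + 11*1)² = (15 + 11)² = 26² = 676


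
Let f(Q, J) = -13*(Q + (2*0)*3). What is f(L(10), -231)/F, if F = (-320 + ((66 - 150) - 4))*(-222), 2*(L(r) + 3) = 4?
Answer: 13/90576 ≈ 0.00014353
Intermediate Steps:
L(r) = -1 (L(r) = -3 + (½)*4 = -3 + 2 = -1)
f(Q, J) = -13*Q (f(Q, J) = -13*(Q + 0*3) = -13*(Q + 0) = -13*Q)
F = 90576 (F = (-320 + (-84 - 4))*(-222) = (-320 - 88)*(-222) = -408*(-222) = 90576)
f(L(10), -231)/F = -13*(-1)/90576 = 13*(1/90576) = 13/90576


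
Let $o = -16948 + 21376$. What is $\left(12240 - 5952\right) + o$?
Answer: $10716$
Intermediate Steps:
$o = 4428$
$\left(12240 - 5952\right) + o = \left(12240 - 5952\right) + 4428 = 6288 + 4428 = 10716$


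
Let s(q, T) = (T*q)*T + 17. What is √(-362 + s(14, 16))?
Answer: √3239 ≈ 56.912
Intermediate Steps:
s(q, T) = 17 + q*T² (s(q, T) = q*T² + 17 = 17 + q*T²)
√(-362 + s(14, 16)) = √(-362 + (17 + 14*16²)) = √(-362 + (17 + 14*256)) = √(-362 + (17 + 3584)) = √(-362 + 3601) = √3239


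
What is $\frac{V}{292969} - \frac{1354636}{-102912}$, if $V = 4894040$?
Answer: $\frac{225130449691}{7537506432} \approx 29.868$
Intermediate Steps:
$\frac{V}{292969} - \frac{1354636}{-102912} = \frac{4894040}{292969} - \frac{1354636}{-102912} = 4894040 \cdot \frac{1}{292969} - - \frac{338659}{25728} = \frac{4894040}{292969} + \frac{338659}{25728} = \frac{225130449691}{7537506432}$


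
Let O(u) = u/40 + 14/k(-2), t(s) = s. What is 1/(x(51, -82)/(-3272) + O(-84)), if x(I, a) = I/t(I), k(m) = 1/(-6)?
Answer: -16360/1408601 ≈ -0.011614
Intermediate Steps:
k(m) = -⅙ (k(m) = 1*(-⅙) = -⅙)
x(I, a) = 1 (x(I, a) = I/I = 1)
O(u) = -84 + u/40 (O(u) = u/40 + 14/(-⅙) = u*(1/40) + 14*(-6) = u/40 - 84 = -84 + u/40)
1/(x(51, -82)/(-3272) + O(-84)) = 1/(1/(-3272) + (-84 + (1/40)*(-84))) = 1/(1*(-1/3272) + (-84 - 21/10)) = 1/(-1/3272 - 861/10) = 1/(-1408601/16360) = -16360/1408601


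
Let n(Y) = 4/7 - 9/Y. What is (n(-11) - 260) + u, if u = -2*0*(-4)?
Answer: -19913/77 ≈ -258.61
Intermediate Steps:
n(Y) = 4/7 - 9/Y (n(Y) = 4*(1/7) - 9/Y = 4/7 - 9/Y)
u = 0 (u = 0*(-4) = 0)
(n(-11) - 260) + u = ((4/7 - 9/(-11)) - 260) + 0 = ((4/7 - 9*(-1/11)) - 260) + 0 = ((4/7 + 9/11) - 260) + 0 = (107/77 - 260) + 0 = -19913/77 + 0 = -19913/77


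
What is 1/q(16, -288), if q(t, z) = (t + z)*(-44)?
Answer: 1/11968 ≈ 8.3556e-5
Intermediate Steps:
q(t, z) = -44*t - 44*z
1/q(16, -288) = 1/(-44*16 - 44*(-288)) = 1/(-704 + 12672) = 1/11968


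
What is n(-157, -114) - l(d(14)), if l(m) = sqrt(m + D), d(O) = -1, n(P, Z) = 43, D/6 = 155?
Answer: 43 - sqrt(929) ≈ 12.520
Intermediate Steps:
D = 930 (D = 6*155 = 930)
l(m) = sqrt(930 + m) (l(m) = sqrt(m + 930) = sqrt(930 + m))
n(-157, -114) - l(d(14)) = 43 - sqrt(930 - 1) = 43 - sqrt(929)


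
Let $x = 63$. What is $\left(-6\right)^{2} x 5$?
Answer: $11340$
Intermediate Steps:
$\left(-6\right)^{2} x 5 = \left(-6\right)^{2} \cdot 63 \cdot 5 = 36 \cdot 63 \cdot 5 = 2268 \cdot 5 = 11340$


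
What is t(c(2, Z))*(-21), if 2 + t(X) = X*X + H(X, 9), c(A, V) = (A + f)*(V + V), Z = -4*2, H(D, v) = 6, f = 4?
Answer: -193620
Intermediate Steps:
Z = -8
c(A, V) = 2*V*(4 + A) (c(A, V) = (A + 4)*(V + V) = (4 + A)*(2*V) = 2*V*(4 + A))
t(X) = 4 + X² (t(X) = -2 + (X*X + 6) = -2 + (X² + 6) = -2 + (6 + X²) = 4 + X²)
t(c(2, Z))*(-21) = (4 + (2*(-8)*(4 + 2))²)*(-21) = (4 + (2*(-8)*6)²)*(-21) = (4 + (-96)²)*(-21) = (4 + 9216)*(-21) = 9220*(-21) = -193620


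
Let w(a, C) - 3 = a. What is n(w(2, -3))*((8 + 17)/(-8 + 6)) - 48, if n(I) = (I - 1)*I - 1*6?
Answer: -223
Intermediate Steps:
w(a, C) = 3 + a
n(I) = -6 + I*(-1 + I) (n(I) = (-1 + I)*I - 6 = I*(-1 + I) - 6 = -6 + I*(-1 + I))
n(w(2, -3))*((8 + 17)/(-8 + 6)) - 48 = (-6 + (3 + 2)**2 - (3 + 2))*((8 + 17)/(-8 + 6)) - 48 = (-6 + 5**2 - 1*5)*(25/(-2)) - 48 = (-6 + 25 - 5)*(25*(-1/2)) - 48 = 14*(-25/2) - 48 = -175 - 48 = -223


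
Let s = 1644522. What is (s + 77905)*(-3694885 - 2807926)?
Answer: -11200617242297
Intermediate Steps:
(s + 77905)*(-3694885 - 2807926) = (1644522 + 77905)*(-3694885 - 2807926) = 1722427*(-6502811) = -11200617242297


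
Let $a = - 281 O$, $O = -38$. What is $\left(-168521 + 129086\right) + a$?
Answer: $-28757$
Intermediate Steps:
$a = 10678$ ($a = \left(-281\right) \left(-38\right) = 10678$)
$\left(-168521 + 129086\right) + a = \left(-168521 + 129086\right) + 10678 = -39435 + 10678 = -28757$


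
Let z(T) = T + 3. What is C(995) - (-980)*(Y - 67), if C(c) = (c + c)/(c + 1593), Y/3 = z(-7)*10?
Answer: -237137445/1294 ≈ -1.8326e+5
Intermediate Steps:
z(T) = 3 + T
Y = -120 (Y = 3*((3 - 7)*10) = 3*(-4*10) = 3*(-40) = -120)
C(c) = 2*c/(1593 + c) (C(c) = (2*c)/(1593 + c) = 2*c/(1593 + c))
C(995) - (-980)*(Y - 67) = 2*995/(1593 + 995) - (-980)*(-120 - 67) = 2*995/2588 - (-980)*(-187) = 2*995*(1/2588) - 1*183260 = 995/1294 - 183260 = -237137445/1294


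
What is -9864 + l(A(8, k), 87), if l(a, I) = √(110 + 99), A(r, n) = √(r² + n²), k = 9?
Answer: -9864 + √209 ≈ -9849.5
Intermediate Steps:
A(r, n) = √(n² + r²)
l(a, I) = √209
-9864 + l(A(8, k), 87) = -9864 + √209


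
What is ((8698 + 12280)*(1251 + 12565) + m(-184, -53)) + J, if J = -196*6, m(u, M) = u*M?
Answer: 289840624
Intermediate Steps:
m(u, M) = M*u
J = -1176
((8698 + 12280)*(1251 + 12565) + m(-184, -53)) + J = ((8698 + 12280)*(1251 + 12565) - 53*(-184)) - 1176 = (20978*13816 + 9752) - 1176 = (289832048 + 9752) - 1176 = 289841800 - 1176 = 289840624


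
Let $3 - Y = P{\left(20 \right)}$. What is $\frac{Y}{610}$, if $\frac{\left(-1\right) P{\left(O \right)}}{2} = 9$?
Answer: $\frac{21}{610} \approx 0.034426$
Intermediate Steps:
$P{\left(O \right)} = -18$ ($P{\left(O \right)} = \left(-2\right) 9 = -18$)
$Y = 21$ ($Y = 3 - -18 = 3 + 18 = 21$)
$\frac{Y}{610} = \frac{21}{610}$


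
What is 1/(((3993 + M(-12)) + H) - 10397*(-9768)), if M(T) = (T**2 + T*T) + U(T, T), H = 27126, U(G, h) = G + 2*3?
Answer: -1/205167072 ≈ -4.8741e-9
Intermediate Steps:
U(G, h) = 6 + G (U(G, h) = G + 6 = 6 + G)
M(T) = 6 + T + 2*T**2 (M(T) = (T**2 + T*T) + (6 + T) = (T**2 + T**2) + (6 + T) = 2*T**2 + (6 + T) = 6 + T + 2*T**2)
1/(((3993 + M(-12)) + H) - 10397*(-9768)) = 1/((((3993 + (6 - 12 + 2*(-12)**2)) + 27126) - 10397)*(-9768)) = -1/9768/(((3993 + (6 - 12 + 2*144)) + 27126) - 10397) = -1/9768/(((3993 + (6 - 12 + 288)) + 27126) - 10397) = -1/9768/(((3993 + 282) + 27126) - 10397) = -1/9768/((4275 + 27126) - 10397) = -1/9768/(31401 - 10397) = -1/9768/21004 = (1/21004)*(-1/9768) = -1/205167072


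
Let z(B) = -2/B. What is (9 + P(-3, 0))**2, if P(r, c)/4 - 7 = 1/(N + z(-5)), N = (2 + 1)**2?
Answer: 3094081/2209 ≈ 1400.7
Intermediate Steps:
N = 9 (N = 3**2 = 9)
P(r, c) = 1336/47 (P(r, c) = 28 + 4/(9 - 2/(-5)) = 28 + 4/(9 - 2*(-1/5)) = 28 + 4/(9 + 2/5) = 28 + 4/(47/5) = 28 + 4*(5/47) = 28 + 20/47 = 1336/47)
(9 + P(-3, 0))**2 = (9 + 1336/47)**2 = (1759/47)**2 = 3094081/2209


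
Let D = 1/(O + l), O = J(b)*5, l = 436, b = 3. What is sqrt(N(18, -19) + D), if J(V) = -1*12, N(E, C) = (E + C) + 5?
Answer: sqrt(141470)/188 ≈ 2.0007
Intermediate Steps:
N(E, C) = 5 + C + E (N(E, C) = (C + E) + 5 = 5 + C + E)
J(V) = -12
O = -60 (O = -12*5 = -60)
D = 1/376 (D = 1/(-60 + 436) = 1/376 ≈ 0.0026596)
sqrt(N(18, -19) + D) = sqrt((5 - 19 + 18) + 1/376) = sqrt(4 + 1/376) = sqrt(1505/376) = sqrt(141470)/188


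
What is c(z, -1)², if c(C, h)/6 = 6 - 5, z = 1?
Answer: 36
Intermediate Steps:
c(C, h) = 6 (c(C, h) = 6*(6 - 5) = 6*1 = 6)
c(z, -1)² = 6² = 36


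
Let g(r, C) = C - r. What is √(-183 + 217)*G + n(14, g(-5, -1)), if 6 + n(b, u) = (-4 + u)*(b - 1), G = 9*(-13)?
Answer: -6 - 117*√34 ≈ -688.22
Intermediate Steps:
G = -117
n(b, u) = -6 + (-1 + b)*(-4 + u) (n(b, u) = -6 + (-4 + u)*(b - 1) = -6 + (-4 + u)*(-1 + b) = -6 + (-1 + b)*(-4 + u))
√(-183 + 217)*G + n(14, g(-5, -1)) = √(-183 + 217)*(-117) + (-2 - (-1 - 1*(-5)) - 4*14 + 14*(-1 - 1*(-5))) = √34*(-117) + (-2 - (-1 + 5) - 56 + 14*(-1 + 5)) = -117*√34 + (-2 - 1*4 - 56 + 14*4) = -117*√34 + (-2 - 4 - 56 + 56) = -117*√34 - 6 = -6 - 117*√34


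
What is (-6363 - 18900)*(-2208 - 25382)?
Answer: 697006170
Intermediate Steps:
(-6363 - 18900)*(-2208 - 25382) = -25263*(-27590) = 697006170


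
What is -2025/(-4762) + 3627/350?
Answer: 4495131/416675 ≈ 10.788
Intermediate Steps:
-2025/(-4762) + 3627/350 = -2025*(-1/4762) + 3627*(1/350) = 2025/4762 + 3627/350 = 4495131/416675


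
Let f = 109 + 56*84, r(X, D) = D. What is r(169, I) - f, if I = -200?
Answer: -5013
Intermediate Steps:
f = 4813 (f = 109 + 4704 = 4813)
r(169, I) - f = -200 - 1*4813 = -200 - 4813 = -5013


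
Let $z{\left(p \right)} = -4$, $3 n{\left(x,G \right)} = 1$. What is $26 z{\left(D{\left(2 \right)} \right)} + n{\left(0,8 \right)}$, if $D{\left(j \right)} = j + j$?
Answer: $- \frac{311}{3} \approx -103.67$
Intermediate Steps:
$D{\left(j \right)} = 2 j$
$n{\left(x,G \right)} = \frac{1}{3}$ ($n{\left(x,G \right)} = \frac{1}{3} \cdot 1 = \frac{1}{3}$)
$26 z{\left(D{\left(2 \right)} \right)} + n{\left(0,8 \right)} = 26 \left(-4\right) + \frac{1}{3} = -104 + \frac{1}{3} = - \frac{311}{3}$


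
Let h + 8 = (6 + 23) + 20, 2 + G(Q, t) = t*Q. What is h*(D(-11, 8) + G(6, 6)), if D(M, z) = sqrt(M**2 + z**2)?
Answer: 1394 + 41*sqrt(185) ≈ 1951.7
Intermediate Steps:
G(Q, t) = -2 + Q*t (G(Q, t) = -2 + t*Q = -2 + Q*t)
h = 41 (h = -8 + ((6 + 23) + 20) = -8 + (29 + 20) = -8 + 49 = 41)
h*(D(-11, 8) + G(6, 6)) = 41*(sqrt((-11)**2 + 8**2) + (-2 + 6*6)) = 41*(sqrt(121 + 64) + (-2 + 36)) = 41*(sqrt(185) + 34) = 41*(34 + sqrt(185)) = 1394 + 41*sqrt(185)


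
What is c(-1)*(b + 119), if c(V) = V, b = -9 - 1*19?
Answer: -91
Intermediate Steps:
b = -28 (b = -9 - 19 = -28)
c(-1)*(b + 119) = -(-28 + 119) = -1*91 = -91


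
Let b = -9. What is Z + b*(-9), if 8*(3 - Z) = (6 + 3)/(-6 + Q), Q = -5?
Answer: 7401/88 ≈ 84.102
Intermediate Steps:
Z = 273/88 (Z = 3 - (6 + 3)/(8*(-6 - 5)) = 3 - 9/(8*(-11)) = 3 - 9*(-1)/(8*11) = 3 - 1/8*(-9/11) = 3 + 9/88 = 273/88 ≈ 3.1023)
Z + b*(-9) = 273/88 - 9*(-9) = 273/88 + 81 = 7401/88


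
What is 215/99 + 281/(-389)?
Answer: 55816/38511 ≈ 1.4494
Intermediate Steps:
215/99 + 281/(-389) = 215*(1/99) + 281*(-1/389) = 215/99 - 281/389 = 55816/38511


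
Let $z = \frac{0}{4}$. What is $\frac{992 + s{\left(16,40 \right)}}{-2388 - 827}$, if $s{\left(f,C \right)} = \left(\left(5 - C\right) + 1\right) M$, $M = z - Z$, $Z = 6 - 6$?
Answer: $- \frac{992}{3215} \approx -0.30855$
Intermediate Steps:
$z = 0$ ($z = 0 \cdot \frac{1}{4} = 0$)
$Z = 0$ ($Z = 6 - 6 = 0$)
$M = 0$ ($M = 0 - 0 = 0 + 0 = 0$)
$s{\left(f,C \right)} = 0$ ($s{\left(f,C \right)} = \left(\left(5 - C\right) + 1\right) 0 = \left(6 - C\right) 0 = 0$)
$\frac{992 + s{\left(16,40 \right)}}{-2388 - 827} = \frac{992 + 0}{-2388 - 827} = \frac{992}{-3215} = 992 \left(- \frac{1}{3215}\right) = - \frac{992}{3215}$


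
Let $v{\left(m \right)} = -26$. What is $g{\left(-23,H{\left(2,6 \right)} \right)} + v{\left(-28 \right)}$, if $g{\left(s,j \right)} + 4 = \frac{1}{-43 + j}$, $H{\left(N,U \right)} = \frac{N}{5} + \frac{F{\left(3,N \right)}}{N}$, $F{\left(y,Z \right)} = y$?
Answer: $- \frac{12340}{411} \approx -30.024$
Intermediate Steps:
$H{\left(N,U \right)} = \frac{3}{N} + \frac{N}{5}$ ($H{\left(N,U \right)} = \frac{N}{5} + \frac{3}{N} = \frac{3}{N} + \frac{N}{5}$)
$g{\left(s,j \right)} = -4 + \frac{1}{-43 + j}$
$g{\left(-23,H{\left(2,6 \right)} \right)} + v{\left(-28 \right)} = \frac{173 - 4 \left(\frac{3}{2} + \frac{1}{5} \cdot 2\right)}{-43 + \left(\frac{3}{2} + \frac{1}{5} \cdot 2\right)} - 26 = \frac{173 - 4 \left(3 \cdot \frac{1}{2} + \frac{2}{5}\right)}{-43 + \left(3 \cdot \frac{1}{2} + \frac{2}{5}\right)} - 26 = \frac{173 - 4 \left(\frac{3}{2} + \frac{2}{5}\right)}{-43 + \left(\frac{3}{2} + \frac{2}{5}\right)} - 26 = \frac{173 - \frac{38}{5}}{-43 + \frac{19}{10}} - 26 = \frac{173 - \frac{38}{5}}{- \frac{411}{10}} - 26 = \left(- \frac{10}{411}\right) \frac{827}{5} - 26 = - \frac{1654}{411} - 26 = - \frac{12340}{411}$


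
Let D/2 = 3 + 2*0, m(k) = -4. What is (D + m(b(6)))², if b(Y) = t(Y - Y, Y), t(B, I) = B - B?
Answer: 4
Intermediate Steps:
t(B, I) = 0
b(Y) = 0
D = 6 (D = 2*(3 + 2*0) = 2*(3 + 0) = 2*3 = 6)
(D + m(b(6)))² = (6 - 4)² = 2² = 4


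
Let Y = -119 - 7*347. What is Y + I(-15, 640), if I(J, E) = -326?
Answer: -2874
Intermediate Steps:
Y = -2548 (Y = -119 - 2429 = -2548)
Y + I(-15, 640) = -2548 - 326 = -2874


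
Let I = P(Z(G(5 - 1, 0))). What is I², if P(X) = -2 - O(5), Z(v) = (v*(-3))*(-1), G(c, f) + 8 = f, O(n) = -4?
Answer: 4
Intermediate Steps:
G(c, f) = -8 + f
Z(v) = 3*v (Z(v) = -3*v*(-1) = 3*v)
P(X) = 2 (P(X) = -2 - 1*(-4) = -2 + 4 = 2)
I = 2
I² = 2² = 4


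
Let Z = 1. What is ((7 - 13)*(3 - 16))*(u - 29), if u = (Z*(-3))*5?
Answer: -3432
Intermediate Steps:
u = -15 (u = (1*(-3))*5 = -3*5 = -15)
((7 - 13)*(3 - 16))*(u - 29) = ((7 - 13)*(3 - 16))*(-15 - 29) = -6*(-13)*(-44) = 78*(-44) = -3432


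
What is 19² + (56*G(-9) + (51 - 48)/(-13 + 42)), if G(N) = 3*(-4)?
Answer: -9016/29 ≈ -310.90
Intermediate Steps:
G(N) = -12
19² + (56*G(-9) + (51 - 48)/(-13 + 42)) = 19² + (56*(-12) + (51 - 48)/(-13 + 42)) = 361 + (-672 + 3/29) = 361 - 19485/29 = -9016/29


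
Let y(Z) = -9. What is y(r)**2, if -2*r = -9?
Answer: 81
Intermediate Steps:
r = 9/2 (r = -1/2*(-9) = 9/2 ≈ 4.5000)
y(r)**2 = (-9)**2 = 81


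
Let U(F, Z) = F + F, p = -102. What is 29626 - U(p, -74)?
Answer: 29830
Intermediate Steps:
U(F, Z) = 2*F
29626 - U(p, -74) = 29626 - 2*(-102) = 29626 - 1*(-204) = 29626 + 204 = 29830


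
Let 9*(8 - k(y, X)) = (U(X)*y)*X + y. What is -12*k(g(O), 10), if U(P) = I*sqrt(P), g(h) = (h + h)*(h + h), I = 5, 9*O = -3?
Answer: -2576/27 + 800*sqrt(10)/27 ≈ -1.7103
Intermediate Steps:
O = -1/3 (O = (1/9)*(-3) = -1/3 ≈ -0.33333)
g(h) = 4*h**2 (g(h) = (2*h)*(2*h) = 4*h**2)
U(P) = 5*sqrt(P)
k(y, X) = 8 - y/9 - 5*y*X**(3/2)/9 (k(y, X) = 8 - (((5*sqrt(X))*y)*X + y)/9 = 8 - ((5*y*sqrt(X))*X + y)/9 = 8 - (5*y*X**(3/2) + y)/9 = 8 - (y + 5*y*X**(3/2))/9 = 8 + (-y/9 - 5*y*X**(3/2)/9) = 8 - y/9 - 5*y*X**(3/2)/9)
-12*k(g(O), 10) = -12*(8 - 4*(-1/3)**2/9 - 5*4*(-1/3)**2*10**(3/2)/9) = -12*(8 - 4/(9*9) - 5*4*(1/9)*10*sqrt(10)/9) = -12*(8 - 1/9*4/9 - 5/9*4/9*10*sqrt(10)) = -12*(8 - 4/81 - 200*sqrt(10)/81) = -12*(644/81 - 200*sqrt(10)/81) = -2576/27 + 800*sqrt(10)/27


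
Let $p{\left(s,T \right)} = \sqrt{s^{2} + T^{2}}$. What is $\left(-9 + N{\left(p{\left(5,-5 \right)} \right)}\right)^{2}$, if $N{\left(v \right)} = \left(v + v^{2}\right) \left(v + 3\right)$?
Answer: $176931 + 101230 \sqrt{2} \approx 3.2009 \cdot 10^{5}$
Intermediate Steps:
$p{\left(s,T \right)} = \sqrt{T^{2} + s^{2}}$
$N{\left(v \right)} = \left(3 + v\right) \left(v + v^{2}\right)$ ($N{\left(v \right)} = \left(v + v^{2}\right) \left(3 + v\right) = \left(3 + v\right) \left(v + v^{2}\right)$)
$\left(-9 + N{\left(p{\left(5,-5 \right)} \right)}\right)^{2} = \left(-9 + \sqrt{\left(-5\right)^{2} + 5^{2}} \left(3 + \left(\sqrt{\left(-5\right)^{2} + 5^{2}}\right)^{2} + 4 \sqrt{\left(-5\right)^{2} + 5^{2}}\right)\right)^{2} = \left(-9 + \sqrt{25 + 25} \left(3 + \left(\sqrt{25 + 25}\right)^{2} + 4 \sqrt{25 + 25}\right)\right)^{2} = \left(-9 + \sqrt{50} \left(3 + \left(\sqrt{50}\right)^{2} + 4 \sqrt{50}\right)\right)^{2} = \left(-9 + 5 \sqrt{2} \left(3 + \left(5 \sqrt{2}\right)^{2} + 4 \cdot 5 \sqrt{2}\right)\right)^{2} = \left(-9 + 5 \sqrt{2} \left(3 + 50 + 20 \sqrt{2}\right)\right)^{2} = \left(-9 + 5 \sqrt{2} \left(53 + 20 \sqrt{2}\right)\right)^{2}$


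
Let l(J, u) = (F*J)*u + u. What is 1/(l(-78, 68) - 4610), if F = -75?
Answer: 1/393258 ≈ 2.5429e-6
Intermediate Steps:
l(J, u) = u - 75*J*u (l(J, u) = (-75*J)*u + u = -75*J*u + u = u - 75*J*u)
1/(l(-78, 68) - 4610) = 1/(68*(1 - 75*(-78)) - 4610) = 1/(68*(1 + 5850) - 4610) = 1/(68*5851 - 4610) = 1/(397868 - 4610) = 1/393258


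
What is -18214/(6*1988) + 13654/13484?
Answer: -1477369/2872092 ≈ -0.51439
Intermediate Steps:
-18214/(6*1988) + 13654/13484 = -18214/11928 + 13654*(1/13484) = -18214*1/11928 + 6827/6742 = -1301/852 + 6827/6742 = -1477369/2872092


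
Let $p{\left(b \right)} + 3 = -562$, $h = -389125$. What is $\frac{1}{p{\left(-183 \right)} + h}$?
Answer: $- \frac{1}{389690} \approx -2.5661 \cdot 10^{-6}$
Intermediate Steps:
$p{\left(b \right)} = -565$ ($p{\left(b \right)} = -3 - 562 = -565$)
$\frac{1}{p{\left(-183 \right)} + h} = \frac{1}{-565 - 389125} = \frac{1}{-389690} = - \frac{1}{389690}$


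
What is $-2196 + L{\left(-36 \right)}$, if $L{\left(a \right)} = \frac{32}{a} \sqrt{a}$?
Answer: $-2196 - \frac{16 i}{3} \approx -2196.0 - 5.3333 i$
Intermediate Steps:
$L{\left(a \right)} = \frac{32}{\sqrt{a}}$
$-2196 + L{\left(-36 \right)} = -2196 + \frac{32}{6 i} = -2196 + 32 \left(- \frac{i}{6}\right) = -2196 - \frac{16 i}{3}$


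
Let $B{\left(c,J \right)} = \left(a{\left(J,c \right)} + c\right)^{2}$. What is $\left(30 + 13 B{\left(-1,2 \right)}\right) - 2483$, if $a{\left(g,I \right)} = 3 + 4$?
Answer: $-1985$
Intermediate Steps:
$a{\left(g,I \right)} = 7$
$B{\left(c,J \right)} = \left(7 + c\right)^{2}$
$\left(30 + 13 B{\left(-1,2 \right)}\right) - 2483 = \left(30 + 13 \left(7 - 1\right)^{2}\right) - 2483 = \left(30 + 13 \cdot 6^{2}\right) - 2483 = \left(30 + 13 \cdot 36\right) - 2483 = \left(30 + 468\right) - 2483 = 498 - 2483 = -1985$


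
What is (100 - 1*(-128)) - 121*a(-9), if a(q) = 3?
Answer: -135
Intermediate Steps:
(100 - 1*(-128)) - 121*a(-9) = (100 - 1*(-128)) - 121*3 = (100 + 128) - 363 = 228 - 363 = -135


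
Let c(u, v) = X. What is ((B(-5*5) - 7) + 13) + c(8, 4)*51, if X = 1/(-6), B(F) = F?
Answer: -55/2 ≈ -27.500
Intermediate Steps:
X = -1/6 (X = 1*(-1/6) = -1/6 ≈ -0.16667)
c(u, v) = -1/6
((B(-5*5) - 7) + 13) + c(8, 4)*51 = ((-5*5 - 7) + 13) - 1/6*51 = ((-25 - 7) + 13) - 17/2 = (-32 + 13) - 17/2 = -19 - 17/2 = -55/2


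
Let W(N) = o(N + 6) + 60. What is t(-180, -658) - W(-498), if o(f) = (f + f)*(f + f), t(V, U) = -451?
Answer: -968767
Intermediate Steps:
o(f) = 4*f² (o(f) = (2*f)*(2*f) = 4*f²)
W(N) = 60 + 4*(6 + N)² (W(N) = 4*(N + 6)² + 60 = 4*(6 + N)² + 60 = 60 + 4*(6 + N)²)
t(-180, -658) - W(-498) = -451 - (60 + 4*(6 - 498)²) = -451 - (60 + 4*(-492)²) = -451 - (60 + 4*242064) = -451 - (60 + 968256) = -451 - 1*968316 = -451 - 968316 = -968767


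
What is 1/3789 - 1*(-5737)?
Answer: 21737494/3789 ≈ 5737.0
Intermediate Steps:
1/3789 - 1*(-5737) = 1/3789 + 5737 = 21737494/3789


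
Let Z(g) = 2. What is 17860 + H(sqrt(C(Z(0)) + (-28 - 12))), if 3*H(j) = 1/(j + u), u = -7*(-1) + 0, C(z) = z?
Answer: 4661467/261 - I*sqrt(38)/261 ≈ 17860.0 - 0.023618*I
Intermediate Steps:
u = 7 (u = 7 + 0 = 7)
H(j) = 1/(3*(7 + j)) (H(j) = 1/(3*(j + 7)) = 1/(3*(7 + j)))
17860 + H(sqrt(C(Z(0)) + (-28 - 12))) = 17860 + 1/(3*(7 + sqrt(2 + (-28 - 12)))) = 17860 + 1/(3*(7 + sqrt(2 - 40))) = 17860 + 1/(3*(7 + sqrt(-38))) = 17860 + 1/(3*(7 + I*sqrt(38)))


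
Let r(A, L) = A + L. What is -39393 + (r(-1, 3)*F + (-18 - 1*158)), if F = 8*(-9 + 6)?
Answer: -39617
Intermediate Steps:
F = -24 (F = 8*(-3) = -24)
-39393 + (r(-1, 3)*F + (-18 - 1*158)) = -39393 + ((-1 + 3)*(-24) + (-18 - 1*158)) = -39393 + (2*(-24) + (-18 - 158)) = -39393 + (-48 - 176) = -39393 - 224 = -39617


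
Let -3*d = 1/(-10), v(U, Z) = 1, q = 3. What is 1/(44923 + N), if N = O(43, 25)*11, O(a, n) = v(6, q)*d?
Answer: 30/1347701 ≈ 2.2260e-5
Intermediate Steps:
d = 1/30 (d = -⅓/(-10) = -⅓*(-⅒) = 1/30 ≈ 0.033333)
O(a, n) = 1/30 (O(a, n) = 1*(1/30) = 1/30)
N = 11/30 (N = (1/30)*11 = 11/30 ≈ 0.36667)
1/(44923 + N) = 1/(44923 + 11/30) = 1/(1347701/30) = 30/1347701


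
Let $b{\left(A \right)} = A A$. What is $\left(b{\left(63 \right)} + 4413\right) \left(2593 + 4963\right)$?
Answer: $63334392$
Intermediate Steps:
$b{\left(A \right)} = A^{2}$
$\left(b{\left(63 \right)} + 4413\right) \left(2593 + 4963\right) = \left(63^{2} + 4413\right) \left(2593 + 4963\right) = \left(3969 + 4413\right) 7556 = 8382 \cdot 7556 = 63334392$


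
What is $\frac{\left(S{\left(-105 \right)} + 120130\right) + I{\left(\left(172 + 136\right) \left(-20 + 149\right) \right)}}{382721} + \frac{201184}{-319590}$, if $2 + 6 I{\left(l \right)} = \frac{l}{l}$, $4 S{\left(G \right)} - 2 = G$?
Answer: $- \frac{77226555343}{244627608780} \approx -0.31569$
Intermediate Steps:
$S{\left(G \right)} = \frac{1}{2} + \frac{G}{4}$
$I{\left(l \right)} = - \frac{1}{6}$ ($I{\left(l \right)} = - \frac{1}{3} + \frac{l \frac{1}{l}}{6} = - \frac{1}{3} + \frac{1}{6} \cdot 1 = - \frac{1}{3} + \frac{1}{6} = - \frac{1}{6}$)
$\frac{\left(S{\left(-105 \right)} + 120130\right) + I{\left(\left(172 + 136\right) \left(-20 + 149\right) \right)}}{382721} + \frac{201184}{-319590} = \frac{\left(\left(\frac{1}{2} + \frac{1}{4} \left(-105\right)\right) + 120130\right) - \frac{1}{6}}{382721} + \frac{201184}{-319590} = \left(\left(\left(\frac{1}{2} - \frac{105}{4}\right) + 120130\right) - \frac{1}{6}\right) \frac{1}{382721} + 201184 \left(- \frac{1}{319590}\right) = \left(\left(- \frac{103}{4} + 120130\right) - \frac{1}{6}\right) \frac{1}{382721} - \frac{100592}{159795} = \left(\frac{480417}{4} - \frac{1}{6}\right) \frac{1}{382721} - \frac{100592}{159795} = \frac{1441249}{12} \cdot \frac{1}{382721} - \frac{100592}{159795} = \frac{1441249}{4592652} - \frac{100592}{159795} = - \frac{77226555343}{244627608780}$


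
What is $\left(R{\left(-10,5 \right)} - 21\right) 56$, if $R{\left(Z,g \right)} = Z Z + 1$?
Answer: $4480$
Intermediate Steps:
$R{\left(Z,g \right)} = 1 + Z^{2}$ ($R{\left(Z,g \right)} = Z^{2} + 1 = 1 + Z^{2}$)
$\left(R{\left(-10,5 \right)} - 21\right) 56 = \left(\left(1 + \left(-10\right)^{2}\right) - 21\right) 56 = \left(\left(1 + 100\right) - 21\right) 56 = \left(101 - 21\right) 56 = 80 \cdot 56 = 4480$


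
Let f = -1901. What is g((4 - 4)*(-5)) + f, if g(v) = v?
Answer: -1901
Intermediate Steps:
g((4 - 4)*(-5)) + f = (4 - 4)*(-5) - 1901 = 0*(-5) - 1901 = 0 - 1901 = -1901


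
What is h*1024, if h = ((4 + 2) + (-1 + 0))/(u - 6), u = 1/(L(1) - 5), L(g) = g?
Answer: -4096/5 ≈ -819.20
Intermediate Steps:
u = -1/4 (u = 1/(1 - 5) = 1/(-4) = -1/4 ≈ -0.25000)
h = -4/5 (h = ((4 + 2) + (-1 + 0))/(-1/4 - 6) = (6 - 1)/(-25/4) = 5*(-4/25) = -4/5 ≈ -0.80000)
h*1024 = -4/5*1024 = -4096/5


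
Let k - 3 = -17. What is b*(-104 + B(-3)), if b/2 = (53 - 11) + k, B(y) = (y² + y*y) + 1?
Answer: -4760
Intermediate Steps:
k = -14 (k = 3 - 17 = -14)
B(y) = 1 + 2*y² (B(y) = (y² + y²) + 1 = 2*y² + 1 = 1 + 2*y²)
b = 56 (b = 2*((53 - 11) - 14) = 2*(42 - 14) = 2*28 = 56)
b*(-104 + B(-3)) = 56*(-104 + (1 + 2*(-3)²)) = 56*(-104 + (1 + 2*9)) = 56*(-104 + (1 + 18)) = 56*(-104 + 19) = 56*(-85) = -4760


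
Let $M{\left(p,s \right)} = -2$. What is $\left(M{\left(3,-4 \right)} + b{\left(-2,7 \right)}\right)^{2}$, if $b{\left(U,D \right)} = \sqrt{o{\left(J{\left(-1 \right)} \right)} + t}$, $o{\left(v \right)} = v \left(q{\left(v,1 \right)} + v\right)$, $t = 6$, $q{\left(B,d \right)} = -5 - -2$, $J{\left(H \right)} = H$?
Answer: $\left(2 - \sqrt{10}\right)^{2} \approx 1.3509$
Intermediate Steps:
$q{\left(B,d \right)} = -3$ ($q{\left(B,d \right)} = -5 + 2 = -3$)
$o{\left(v \right)} = v \left(-3 + v\right)$
$b{\left(U,D \right)} = \sqrt{10}$ ($b{\left(U,D \right)} = \sqrt{- (-3 - 1) + 6} = \sqrt{\left(-1\right) \left(-4\right) + 6} = \sqrt{4 + 6} = \sqrt{10}$)
$\left(M{\left(3,-4 \right)} + b{\left(-2,7 \right)}\right)^{2} = \left(-2 + \sqrt{10}\right)^{2}$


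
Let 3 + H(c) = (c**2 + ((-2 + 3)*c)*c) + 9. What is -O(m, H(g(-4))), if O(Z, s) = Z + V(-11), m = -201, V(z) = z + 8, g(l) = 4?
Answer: 204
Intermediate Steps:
V(z) = 8 + z
H(c) = 6 + 2*c**2 (H(c) = -3 + ((c**2 + ((-2 + 3)*c)*c) + 9) = -3 + ((c**2 + (1*c)*c) + 9) = -3 + ((c**2 + c*c) + 9) = -3 + ((c**2 + c**2) + 9) = -3 + (2*c**2 + 9) = -3 + (9 + 2*c**2) = 6 + 2*c**2)
O(Z, s) = -3 + Z (O(Z, s) = Z + (8 - 11) = Z - 3 = -3 + Z)
-O(m, H(g(-4))) = -(-3 - 201) = -1*(-204) = 204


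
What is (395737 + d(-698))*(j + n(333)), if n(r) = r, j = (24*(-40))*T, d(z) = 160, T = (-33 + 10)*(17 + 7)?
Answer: 209925571941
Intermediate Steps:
T = -552 (T = -23*24 = -552)
j = 529920 (j = (24*(-40))*(-552) = -960*(-552) = 529920)
(395737 + d(-698))*(j + n(333)) = (395737 + 160)*(529920 + 333) = 395897*530253 = 209925571941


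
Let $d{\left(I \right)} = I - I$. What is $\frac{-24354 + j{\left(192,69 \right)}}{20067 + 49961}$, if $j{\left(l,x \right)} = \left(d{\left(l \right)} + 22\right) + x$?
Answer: $- \frac{24263}{70028} \approx -0.34648$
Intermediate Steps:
$d{\left(I \right)} = 0$
$j{\left(l,x \right)} = 22 + x$ ($j{\left(l,x \right)} = \left(0 + 22\right) + x = 22 + x$)
$\frac{-24354 + j{\left(192,69 \right)}}{20067 + 49961} = \frac{-24354 + \left(22 + 69\right)}{20067 + 49961} = \frac{-24354 + 91}{70028} = \left(-24263\right) \frac{1}{70028} = - \frac{24263}{70028}$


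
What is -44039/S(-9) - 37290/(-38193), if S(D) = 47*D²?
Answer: -10922117/1031211 ≈ -10.592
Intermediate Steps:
-44039/S(-9) - 37290/(-38193) = -44039/(47*(-9)²) - 37290/(-38193) = -44039/(47*81) - 37290*(-1/38193) = -44039/3807 + 12430/12731 = -44039*1/3807 + 12430/12731 = -937/81 + 12430/12731 = -10922117/1031211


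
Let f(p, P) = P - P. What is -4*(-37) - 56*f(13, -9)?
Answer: 148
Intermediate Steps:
f(p, P) = 0
-4*(-37) - 56*f(13, -9) = -4*(-37) - 56*0 = 148 + 0 = 148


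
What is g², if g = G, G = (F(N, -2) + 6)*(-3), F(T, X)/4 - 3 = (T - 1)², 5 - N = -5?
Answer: 1052676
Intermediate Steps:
N = 10 (N = 5 - 1*(-5) = 5 + 5 = 10)
F(T, X) = 12 + 4*(-1 + T)² (F(T, X) = 12 + 4*(T - 1)² = 12 + 4*(-1 + T)²)
G = -1026 (G = ((12 + 4*(-1 + 10)²) + 6)*(-3) = ((12 + 4*9²) + 6)*(-3) = ((12 + 4*81) + 6)*(-3) = ((12 + 324) + 6)*(-3) = (336 + 6)*(-3) = 342*(-3) = -1026)
g = -1026
g² = (-1026)² = 1052676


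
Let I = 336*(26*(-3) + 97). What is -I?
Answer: -6384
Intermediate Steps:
I = 6384 (I = 336*(-78 + 97) = 336*19 = 6384)
-I = -1*6384 = -6384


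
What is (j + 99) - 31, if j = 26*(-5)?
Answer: -62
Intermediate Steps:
j = -130
(j + 99) - 31 = (-130 + 99) - 31 = -31 - 31 = -62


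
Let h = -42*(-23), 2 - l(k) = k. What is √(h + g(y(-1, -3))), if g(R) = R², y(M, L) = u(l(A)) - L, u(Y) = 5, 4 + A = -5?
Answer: √1030 ≈ 32.094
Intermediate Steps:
A = -9 (A = -4 - 5 = -9)
l(k) = 2 - k
y(M, L) = 5 - L
h = 966
√(h + g(y(-1, -3))) = √(966 + (5 - 1*(-3))²) = √(966 + (5 + 3)²) = √(966 + 8²) = √(966 + 64) = √1030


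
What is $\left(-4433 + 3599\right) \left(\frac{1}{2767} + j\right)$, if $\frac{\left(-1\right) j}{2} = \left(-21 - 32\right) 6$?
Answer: $- \frac{1467684042}{2767} \approx -5.3042 \cdot 10^{5}$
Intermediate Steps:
$j = 636$ ($j = - 2 \left(-21 - 32\right) 6 = - 2 \left(\left(-53\right) 6\right) = \left(-2\right) \left(-318\right) = 636$)
$\left(-4433 + 3599\right) \left(\frac{1}{2767} + j\right) = \left(-4433 + 3599\right) \left(\frac{1}{2767} + 636\right) = - 834 \left(\frac{1}{2767} + 636\right) = \left(-834\right) \frac{1759813}{2767} = - \frac{1467684042}{2767}$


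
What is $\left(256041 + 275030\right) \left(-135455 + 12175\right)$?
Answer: $-65470432880$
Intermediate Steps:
$\left(256041 + 275030\right) \left(-135455 + 12175\right) = 531071 \left(-123280\right) = -65470432880$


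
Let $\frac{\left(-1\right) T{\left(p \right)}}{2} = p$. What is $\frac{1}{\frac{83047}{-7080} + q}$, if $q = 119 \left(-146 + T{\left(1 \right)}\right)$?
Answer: $- \frac{7080}{124776007} \approx -5.6742 \cdot 10^{-5}$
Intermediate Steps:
$T{\left(p \right)} = - 2 p$
$q = -17612$ ($q = 119 \left(-146 - 2\right) = 119 \left(-148\right) = -17612$)
$\frac{1}{\frac{83047}{-7080} + q} = \frac{1}{\frac{83047}{-7080} - 17612} = \frac{1}{83047 \left(- \frac{1}{7080}\right) - 17612} = \frac{1}{- \frac{83047}{7080} - 17612} = \frac{1}{- \frac{124776007}{7080}} = - \frac{7080}{124776007}$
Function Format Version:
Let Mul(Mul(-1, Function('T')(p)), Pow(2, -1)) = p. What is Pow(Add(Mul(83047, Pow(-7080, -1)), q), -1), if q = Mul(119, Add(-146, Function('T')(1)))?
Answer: Rational(-7080, 124776007) ≈ -5.6742e-5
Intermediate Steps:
Function('T')(p) = Mul(-2, p)
q = -17612 (q = Mul(119, Add(-146, Mul(-2, 1))) = Mul(119, Add(-146, -2)) = Mul(119, -148) = -17612)
Pow(Add(Mul(83047, Pow(-7080, -1)), q), -1) = Pow(Add(Mul(83047, Pow(-7080, -1)), -17612), -1) = Pow(Add(Mul(83047, Rational(-1, 7080)), -17612), -1) = Pow(Add(Rational(-83047, 7080), -17612), -1) = Pow(Rational(-124776007, 7080), -1) = Rational(-7080, 124776007)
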